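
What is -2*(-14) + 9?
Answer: 37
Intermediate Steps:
-2*(-14) + 9 = 28 + 9 = 37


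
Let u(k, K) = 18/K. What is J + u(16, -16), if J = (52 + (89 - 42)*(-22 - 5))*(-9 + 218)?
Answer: -2034833/8 ≈ -2.5435e+5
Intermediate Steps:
J = -254353 (J = (52 + 47*(-27))*209 = (52 - 1269)*209 = -1217*209 = -254353)
J + u(16, -16) = -254353 + 18/(-16) = -254353 + 18*(-1/16) = -254353 - 9/8 = -2034833/8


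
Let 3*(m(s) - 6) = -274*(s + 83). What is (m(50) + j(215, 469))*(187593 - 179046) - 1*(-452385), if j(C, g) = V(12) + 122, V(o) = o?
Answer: -102174293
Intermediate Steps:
m(s) = -22724/3 - 274*s/3 (m(s) = 6 + (-274*(s + 83))/3 = 6 + (-274*(83 + s))/3 = 6 + (-22742 - 274*s)/3 = 6 + (-22742/3 - 274*s/3) = -22724/3 - 274*s/3)
j(C, g) = 134 (j(C, g) = 12 + 122 = 134)
(m(50) + j(215, 469))*(187593 - 179046) - 1*(-452385) = ((-22724/3 - 274/3*50) + 134)*(187593 - 179046) - 1*(-452385) = ((-22724/3 - 13700/3) + 134)*8547 + 452385 = (-36424/3 + 134)*8547 + 452385 = -36022/3*8547 + 452385 = -102626678 + 452385 = -102174293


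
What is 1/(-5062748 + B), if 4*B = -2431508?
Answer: -1/5670625 ≈ -1.7635e-7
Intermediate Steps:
B = -607877 (B = (¼)*(-2431508) = -607877)
1/(-5062748 + B) = 1/(-5062748 - 607877) = 1/(-5670625) = -1/5670625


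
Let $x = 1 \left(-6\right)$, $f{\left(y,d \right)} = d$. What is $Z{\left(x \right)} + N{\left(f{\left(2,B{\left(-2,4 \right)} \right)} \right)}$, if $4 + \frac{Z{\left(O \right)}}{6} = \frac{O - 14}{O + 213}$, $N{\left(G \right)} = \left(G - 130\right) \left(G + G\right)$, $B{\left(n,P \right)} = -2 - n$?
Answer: $- \frac{1696}{69} \approx -24.58$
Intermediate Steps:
$N{\left(G \right)} = 2 G \left(-130 + G\right)$ ($N{\left(G \right)} = \left(-130 + G\right) 2 G = 2 G \left(-130 + G\right)$)
$x = -6$
$Z{\left(O \right)} = -24 + \frac{6 \left(-14 + O\right)}{213 + O}$ ($Z{\left(O \right)} = -24 + 6 \frac{O - 14}{O + 213} = -24 + 6 \frac{-14 + O}{213 + O} = -24 + \frac{6 \left(-14 + O\right)}{213 + O}$)
$Z{\left(x \right)} + N{\left(f{\left(2,B{\left(-2,4 \right)} \right)} \right)} = \frac{6 \left(-866 - -18\right)}{213 - 6} + 2 \left(-2 - -2\right) \left(-130 - 0\right) = \frac{6 \left(-866 + 18\right)}{207} + 2 \left(-2 + 2\right) \left(-130 + \left(-2 + 2\right)\right) = 6 \cdot \frac{1}{207} \left(-848\right) + 2 \cdot 0 \left(-130 + 0\right) = - \frac{1696}{69} + 2 \cdot 0 \left(-130\right) = - \frac{1696}{69} + 0 = - \frac{1696}{69}$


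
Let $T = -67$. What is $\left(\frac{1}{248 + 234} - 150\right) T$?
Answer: $\frac{4844033}{482} \approx 10050.0$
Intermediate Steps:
$\left(\frac{1}{248 + 234} - 150\right) T = \left(\frac{1}{248 + 234} - 150\right) \left(-67\right) = \left(\frac{1}{482} - 150\right) \left(-67\right) = \left(- \frac{72299}{482}\right) \left(-67\right) = \frac{4844033}{482}$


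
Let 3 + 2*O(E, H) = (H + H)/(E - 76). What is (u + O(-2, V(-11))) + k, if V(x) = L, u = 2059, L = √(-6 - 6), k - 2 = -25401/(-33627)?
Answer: 46186805/22418 - I*√3/39 ≈ 2060.3 - 0.044412*I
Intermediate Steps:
k = 30885/11209 (k = 2 - 25401/(-33627) = 2 - 25401*(-1/33627) = 2 + 8467/11209 = 30885/11209 ≈ 2.7554)
L = 2*I*√3 (L = √(-12) = 2*I*√3 ≈ 3.4641*I)
V(x) = 2*I*√3
O(E, H) = -3/2 + H/(-76 + E) (O(E, H) = -3/2 + ((H + H)/(E - 76))/2 = -3/2 + ((2*H)/(-76 + E))/2 = -3/2 + (2*H/(-76 + E))/2 = -3/2 + H/(-76 + E))
(u + O(-2, V(-11))) + k = (2059 + (114 + 2*I*√3 - 3/2*(-2))/(-76 - 2)) + 30885/11209 = (2059 + (114 + 2*I*√3 + 3)/(-78)) + 30885/11209 = (2059 - (117 + 2*I*√3)/78) + 30885/11209 = (2059 + (-3/2 - I*√3/39)) + 30885/11209 = (4115/2 - I*√3/39) + 30885/11209 = 46186805/22418 - I*√3/39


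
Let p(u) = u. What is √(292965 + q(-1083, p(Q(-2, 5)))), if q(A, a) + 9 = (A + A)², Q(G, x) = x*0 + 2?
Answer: 8*√77883 ≈ 2232.6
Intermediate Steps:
Q(G, x) = 2 (Q(G, x) = 0 + 2 = 2)
q(A, a) = -9 + 4*A² (q(A, a) = -9 + (A + A)² = -9 + (2*A)² = -9 + 4*A²)
√(292965 + q(-1083, p(Q(-2, 5)))) = √(292965 + (-9 + 4*(-1083)²)) = √(292965 + (-9 + 4*1172889)) = √(292965 + (-9 + 4691556)) = √(292965 + 4691547) = √4984512 = 8*√77883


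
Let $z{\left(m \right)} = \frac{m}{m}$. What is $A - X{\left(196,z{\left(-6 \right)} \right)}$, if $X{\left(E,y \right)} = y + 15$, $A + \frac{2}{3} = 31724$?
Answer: $\frac{95122}{3} \approx 31707.0$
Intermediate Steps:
$A = \frac{95170}{3}$ ($A = - \frac{2}{3} + 31724 = \frac{95170}{3} \approx 31723.0$)
$z{\left(m \right)} = 1$
$X{\left(E,y \right)} = 15 + y$
$A - X{\left(196,z{\left(-6 \right)} \right)} = \frac{95170}{3} - \left(15 + 1\right) = \frac{95170}{3} - 16 = \frac{95122}{3}$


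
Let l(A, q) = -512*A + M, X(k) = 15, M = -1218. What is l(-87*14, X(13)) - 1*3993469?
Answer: -3371071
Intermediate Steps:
l(A, q) = -1218 - 512*A (l(A, q) = -512*A - 1218 = -1218 - 512*A)
l(-87*14, X(13)) - 1*3993469 = (-1218 - (-44544)*14) - 1*3993469 = (-1218 - 512*(-1218)) - 3993469 = (-1218 + 623616) - 3993469 = 622398 - 3993469 = -3371071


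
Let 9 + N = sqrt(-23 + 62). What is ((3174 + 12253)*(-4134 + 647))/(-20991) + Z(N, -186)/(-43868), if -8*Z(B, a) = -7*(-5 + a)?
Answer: 18878691702823/7366665504 ≈ 2562.7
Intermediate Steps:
N = -9 + sqrt(39) (N = -9 + sqrt(-23 + 62) = -9 + sqrt(39) ≈ -2.7550)
Z(B, a) = -35/8 + 7*a/8 (Z(B, a) = -(-7)*(-5 + a)/8 = -(35 - 7*a)/8 = -35/8 + 7*a/8)
((3174 + 12253)*(-4134 + 647))/(-20991) + Z(N, -186)/(-43868) = ((3174 + 12253)*(-4134 + 647))/(-20991) + (-35/8 + (7/8)*(-186))/(-43868) = (15427*(-3487))*(-1/20991) + (-35/8 - 651/4)*(-1/43868) = -53793949*(-1/20991) - 1337/8*(-1/43868) = 53793949/20991 + 1337/350944 = 18878691702823/7366665504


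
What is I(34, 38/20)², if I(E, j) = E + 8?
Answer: 1764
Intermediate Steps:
I(E, j) = 8 + E
I(34, 38/20)² = (8 + 34)² = 42² = 1764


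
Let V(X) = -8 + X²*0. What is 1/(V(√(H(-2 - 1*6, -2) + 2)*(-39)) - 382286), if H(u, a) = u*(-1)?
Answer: -1/382294 ≈ -2.6158e-6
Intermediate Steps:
H(u, a) = -u
V(X) = -8 (V(X) = -8 + 0 = -8)
1/(V(√(H(-2 - 1*6, -2) + 2)*(-39)) - 382286) = 1/(-8 - 382286) = 1/(-382294) = -1/382294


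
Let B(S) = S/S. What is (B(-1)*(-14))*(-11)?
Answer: 154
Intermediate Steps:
B(S) = 1
(B(-1)*(-14))*(-11) = (1*(-14))*(-11) = -14*(-11) = 154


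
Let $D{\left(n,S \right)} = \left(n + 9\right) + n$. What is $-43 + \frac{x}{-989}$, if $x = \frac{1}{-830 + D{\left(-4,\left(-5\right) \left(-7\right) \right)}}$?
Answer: $- \frac{35254882}{819881} \approx -43.0$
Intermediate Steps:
$D{\left(n,S \right)} = 9 + 2 n$ ($D{\left(n,S \right)} = \left(9 + n\right) + n = 9 + 2 n$)
$x = - \frac{1}{829}$ ($x = \frac{1}{-830 + \left(9 + 2 \left(-4\right)\right)} = \frac{1}{-830 + \left(9 - 8\right)} = \frac{1}{-830 + 1} = \frac{1}{-829} = - \frac{1}{829} \approx -0.0012063$)
$-43 + \frac{x}{-989} = -43 - \frac{1}{829 \left(-989\right)} = -43 - - \frac{1}{819881} = -43 + \frac{1}{819881} = - \frac{35254882}{819881}$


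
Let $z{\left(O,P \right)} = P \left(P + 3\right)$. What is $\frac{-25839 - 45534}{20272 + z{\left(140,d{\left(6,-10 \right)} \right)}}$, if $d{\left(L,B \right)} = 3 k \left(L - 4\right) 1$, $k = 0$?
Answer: $- \frac{71373}{20272} \approx -3.5208$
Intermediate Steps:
$d{\left(L,B \right)} = 0$ ($d{\left(L,B \right)} = 3 \cdot 0 \left(L - 4\right) 1 = 3 \cdot 0 \left(-4 + L\right) 1 = 3 \cdot 0 \cdot 1 = 0 \cdot 1 = 0$)
$z{\left(O,P \right)} = P \left(3 + P\right)$
$\frac{-25839 - 45534}{20272 + z{\left(140,d{\left(6,-10 \right)} \right)}} = \frac{-25839 - 45534}{20272 + 0 \left(3 + 0\right)} = - \frac{71373}{20272 + 0 \cdot 3} = - \frac{71373}{20272 + 0} = - \frac{71373}{20272}$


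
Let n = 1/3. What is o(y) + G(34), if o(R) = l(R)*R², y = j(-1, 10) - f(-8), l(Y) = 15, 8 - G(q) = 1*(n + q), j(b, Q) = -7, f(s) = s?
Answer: -34/3 ≈ -11.333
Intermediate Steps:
n = ⅓ ≈ 0.33333
G(q) = 23/3 - q (G(q) = 8 - (⅓ + q) = 8 + (-⅓ - q) = 23/3 - q)
y = 1 (y = -7 - 1*(-8) = -7 + 8 = 1)
o(R) = 15*R²
o(y) + G(34) = 15*1² + (23/3 - 1*34) = 15*1 + (23/3 - 34) = 15 - 79/3 = -34/3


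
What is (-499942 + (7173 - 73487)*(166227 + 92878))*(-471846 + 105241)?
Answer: 6299296329083760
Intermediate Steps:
(-499942 + (7173 - 73487)*(166227 + 92878))*(-471846 + 105241) = (-499942 - 66314*259105)*(-366605) = (-499942 - 17182288970)*(-366605) = -17182788912*(-366605) = 6299296329083760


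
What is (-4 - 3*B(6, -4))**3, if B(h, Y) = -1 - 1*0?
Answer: -1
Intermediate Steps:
B(h, Y) = -1 (B(h, Y) = -1 + 0 = -1)
(-4 - 3*B(6, -4))**3 = (-4 - 3*(-1))**3 = (-4 + 3)**3 = (-1)**3 = -1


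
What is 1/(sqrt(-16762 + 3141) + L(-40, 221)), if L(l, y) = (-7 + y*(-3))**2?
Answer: 448900/201511223621 - I*sqrt(13621)/201511223621 ≈ 2.2277e-6 - 5.7917e-10*I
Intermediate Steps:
L(l, y) = (-7 - 3*y)**2
1/(sqrt(-16762 + 3141) + L(-40, 221)) = 1/(sqrt(-16762 + 3141) + (7 + 3*221)**2) = 1/(sqrt(-13621) + (7 + 663)**2) = 1/(I*sqrt(13621) + 670**2) = 1/(I*sqrt(13621) + 448900) = 1/(448900 + I*sqrt(13621))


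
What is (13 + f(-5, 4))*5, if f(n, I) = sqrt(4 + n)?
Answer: 65 + 5*I ≈ 65.0 + 5.0*I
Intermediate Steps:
(13 + f(-5, 4))*5 = (13 + sqrt(4 - 5))*5 = (13 + sqrt(-1))*5 = (13 + I)*5 = 65 + 5*I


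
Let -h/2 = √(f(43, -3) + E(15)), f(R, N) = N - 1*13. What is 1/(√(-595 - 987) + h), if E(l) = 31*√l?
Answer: -1/(2*√(-16 + 31*√15) - I*√1582) ≈ -0.01021 - 0.019905*I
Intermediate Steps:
f(R, N) = -13 + N (f(R, N) = N - 13 = -13 + N)
h = -2*√(-16 + 31*√15) (h = -2*√((-13 - 3) + 31*√15) = -2*√(-16 + 31*√15) ≈ -20.402)
1/(√(-595 - 987) + h) = 1/(√(-595 - 987) - 2*√(-16 + 31*√15)) = 1/(√(-1582) - 2*√(-16 + 31*√15)) = 1/(I*√1582 - 2*√(-16 + 31*√15)) = 1/(-2*√(-16 + 31*√15) + I*√1582)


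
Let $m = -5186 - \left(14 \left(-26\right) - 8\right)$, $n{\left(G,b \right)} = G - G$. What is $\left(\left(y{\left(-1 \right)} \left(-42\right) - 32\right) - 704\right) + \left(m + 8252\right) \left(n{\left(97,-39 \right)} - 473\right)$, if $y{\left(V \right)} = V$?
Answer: $-1626868$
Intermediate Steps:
$n{\left(G,b \right)} = 0$
$m = -4814$ ($m = -5186 - \left(-364 - 8\right) = -5186 - -372 = -5186 + 372 = -4814$)
$\left(\left(y{\left(-1 \right)} \left(-42\right) - 32\right) - 704\right) + \left(m + 8252\right) \left(n{\left(97,-39 \right)} - 473\right) = \left(\left(\left(-1\right) \left(-42\right) - 32\right) - 704\right) + \left(-4814 + 8252\right) \left(0 - 473\right) = \left(\left(42 - 32\right) - 704\right) + 3438 \left(-473\right) = \left(10 - 704\right) - 1626174 = -694 - 1626174 = -1626868$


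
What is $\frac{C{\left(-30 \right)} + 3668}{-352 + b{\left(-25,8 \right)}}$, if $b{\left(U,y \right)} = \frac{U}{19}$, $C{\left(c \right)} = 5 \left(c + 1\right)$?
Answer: $- \frac{66937}{6713} \approx -9.9713$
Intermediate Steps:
$C{\left(c \right)} = 5 + 5 c$ ($C{\left(c \right)} = 5 \left(1 + c\right) = 5 + 5 c$)
$b{\left(U,y \right)} = \frac{U}{19}$ ($b{\left(U,y \right)} = U \frac{1}{19} = \frac{U}{19}$)
$\frac{C{\left(-30 \right)} + 3668}{-352 + b{\left(-25,8 \right)}} = \frac{\left(5 + 5 \left(-30\right)\right) + 3668}{-352 + \frac{1}{19} \left(-25\right)} = \frac{\left(5 - 150\right) + 3668}{-352 - \frac{25}{19}} = \frac{-145 + 3668}{- \frac{6713}{19}} = 3523 \left(- \frac{19}{6713}\right) = - \frac{66937}{6713}$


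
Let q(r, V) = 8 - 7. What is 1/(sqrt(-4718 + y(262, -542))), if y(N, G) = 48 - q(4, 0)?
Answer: -I*sqrt(519)/1557 ≈ -0.014632*I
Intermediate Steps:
q(r, V) = 1
y(N, G) = 47 (y(N, G) = 48 - 1*1 = 48 - 1 = 47)
1/(sqrt(-4718 + y(262, -542))) = 1/(sqrt(-4718 + 47)) = 1/(sqrt(-4671)) = 1/(3*I*sqrt(519)) = -I*sqrt(519)/1557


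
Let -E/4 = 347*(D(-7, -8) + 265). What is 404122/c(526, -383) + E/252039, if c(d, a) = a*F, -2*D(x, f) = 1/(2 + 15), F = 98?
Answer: -327699730375/26803423507 ≈ -12.226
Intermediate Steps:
D(x, f) = -1/34 (D(x, f) = -1/(2*(2 + 15)) = -1/2/17 = -1/2*1/17 = -1/34)
c(d, a) = 98*a (c(d, a) = a*98 = 98*a)
E = -6252246/17 (E = -1388*(-1/34 + 265) = -1388*9009/34 = -4*3126123/34 = -6252246/17 ≈ -3.6778e+5)
404122/c(526, -383) + E/252039 = 404122/((98*(-383))) - 6252246/17/252039 = 404122/(-37534) - 6252246/17*1/252039 = 404122*(-1/37534) - 2084082/1428221 = -202061/18767 - 2084082/1428221 = -327699730375/26803423507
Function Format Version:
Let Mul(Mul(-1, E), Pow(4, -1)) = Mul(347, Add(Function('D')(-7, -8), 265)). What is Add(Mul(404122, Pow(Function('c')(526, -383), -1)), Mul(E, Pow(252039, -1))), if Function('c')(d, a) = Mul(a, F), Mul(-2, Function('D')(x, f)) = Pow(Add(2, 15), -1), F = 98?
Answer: Rational(-327699730375, 26803423507) ≈ -12.226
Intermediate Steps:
Function('D')(x, f) = Rational(-1, 34) (Function('D')(x, f) = Mul(Rational(-1, 2), Pow(Add(2, 15), -1)) = Mul(Rational(-1, 2), Pow(17, -1)) = Mul(Rational(-1, 2), Rational(1, 17)) = Rational(-1, 34))
Function('c')(d, a) = Mul(98, a) (Function('c')(d, a) = Mul(a, 98) = Mul(98, a))
E = Rational(-6252246, 17) (E = Mul(-4, Mul(347, Add(Rational(-1, 34), 265))) = Mul(-4, Mul(347, Rational(9009, 34))) = Mul(-4, Rational(3126123, 34)) = Rational(-6252246, 17) ≈ -3.6778e+5)
Add(Mul(404122, Pow(Function('c')(526, -383), -1)), Mul(E, Pow(252039, -1))) = Add(Mul(404122, Pow(Mul(98, -383), -1)), Mul(Rational(-6252246, 17), Pow(252039, -1))) = Add(Mul(404122, Pow(-37534, -1)), Mul(Rational(-6252246, 17), Rational(1, 252039))) = Add(Mul(404122, Rational(-1, 37534)), Rational(-2084082, 1428221)) = Add(Rational(-202061, 18767), Rational(-2084082, 1428221)) = Rational(-327699730375, 26803423507)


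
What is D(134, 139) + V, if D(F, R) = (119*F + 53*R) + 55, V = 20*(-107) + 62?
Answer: 21290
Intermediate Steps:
V = -2078 (V = -2140 + 62 = -2078)
D(F, R) = 55 + 53*R + 119*F (D(F, R) = (53*R + 119*F) + 55 = 55 + 53*R + 119*F)
D(134, 139) + V = (55 + 53*139 + 119*134) - 2078 = (55 + 7367 + 15946) - 2078 = 23368 - 2078 = 21290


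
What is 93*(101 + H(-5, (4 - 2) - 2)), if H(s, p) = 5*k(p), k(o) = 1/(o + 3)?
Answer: 9548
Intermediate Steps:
k(o) = 1/(3 + o)
H(s, p) = 5/(3 + p)
93*(101 + H(-5, (4 - 2) - 2)) = 93*(101 + 5/(3 + ((4 - 2) - 2))) = 93*(101 + 5/(3 + (2 - 2))) = 93*(101 + 5/(3 + 0)) = 93*(101 + 5/3) = 93*(308/3) = 9548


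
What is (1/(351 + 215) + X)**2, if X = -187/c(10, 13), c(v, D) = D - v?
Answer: 11201893921/2883204 ≈ 3885.2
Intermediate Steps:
X = -187/3 (X = -187/(13 - 1*10) = -187/(13 - 10) = -187/3 ≈ -62.333)
(1/(351 + 215) + X)**2 = (1/(351 + 215) - 187/3)**2 = (1/566 - 187/3)**2 = (-105839/1698)**2 = 11201893921/2883204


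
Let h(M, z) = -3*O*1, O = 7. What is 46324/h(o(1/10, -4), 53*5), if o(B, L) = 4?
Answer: -46324/21 ≈ -2205.9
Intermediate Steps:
h(M, z) = -21 (h(M, z) = -3*7*1 = -21*1 = -21)
46324/h(o(1/10, -4), 53*5) = 46324/(-21) = 46324*(-1/21) = -46324/21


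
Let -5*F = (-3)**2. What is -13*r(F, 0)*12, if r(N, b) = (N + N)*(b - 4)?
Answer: -11232/5 ≈ -2246.4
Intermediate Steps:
F = -9/5 (F = -1/5*(-3)**2 = -1/5*9 = -9/5 ≈ -1.8000)
r(N, b) = 2*N*(-4 + b) (r(N, b) = (2*N)*(-4 + b) = 2*N*(-4 + b))
-13*r(F, 0)*12 = -26*(-9)*(-4 + 0)/5*12 = -26*(-9)*(-4)/5*12 = -13*72/5*12 = -936/5*12 = -11232/5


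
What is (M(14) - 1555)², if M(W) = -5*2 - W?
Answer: 2493241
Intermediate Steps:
M(W) = -10 - W
(M(14) - 1555)² = ((-10 - 1*14) - 1555)² = ((-10 - 14) - 1555)² = (-24 - 1555)² = (-1579)² = 2493241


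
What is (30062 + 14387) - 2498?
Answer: 41951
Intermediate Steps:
(30062 + 14387) - 2498 = 44449 - 2498 = 41951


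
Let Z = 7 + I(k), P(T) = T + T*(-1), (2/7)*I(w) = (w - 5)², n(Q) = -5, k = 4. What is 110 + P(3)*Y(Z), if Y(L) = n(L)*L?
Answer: 110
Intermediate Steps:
I(w) = 7*(-5 + w)²/2 (I(w) = 7*(w - 5)²/2 = 7*(-5 + w)²/2)
P(T) = 0 (P(T) = T - T = 0)
Z = 21/2 (Z = 7 + 7*(-5 + 4)²/2 = 7 + (7/2)*(-1)² = 7 + (7/2)*1 = 7 + 7/2 = 21/2 ≈ 10.500)
Y(L) = -5*L
110 + P(3)*Y(Z) = 110 + 0*(-5*21/2) = 110 + 0*(-105/2) = 110 + 0 = 110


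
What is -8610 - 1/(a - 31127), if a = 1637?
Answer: -253908899/29490 ≈ -8610.0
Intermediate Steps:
-8610 - 1/(a - 31127) = -8610 - 1/(1637 - 31127) = -8610 - 1/(-29490) = -8610 - 1*(-1/29490) = -8610 + 1/29490 = -253908899/29490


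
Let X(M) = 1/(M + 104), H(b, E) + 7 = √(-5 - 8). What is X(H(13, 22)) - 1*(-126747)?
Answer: 1194210331/9422 - I*√13/9422 ≈ 1.2675e+5 - 0.00038267*I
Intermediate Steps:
H(b, E) = -7 + I*√13 (H(b, E) = -7 + √(-5 - 8) = -7 + √(-13) = -7 + I*√13)
X(M) = 1/(104 + M)
X(H(13, 22)) - 1*(-126747) = 1/(104 + (-7 + I*√13)) - 1*(-126747) = 1/(97 + I*√13) + 126747 = 126747 + 1/(97 + I*√13)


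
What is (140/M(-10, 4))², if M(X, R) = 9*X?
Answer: 196/81 ≈ 2.4198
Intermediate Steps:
(140/M(-10, 4))² = (140/((9*(-10))))² = (140/(-90))² = (140*(-1/90))² = (-14/9)² = 196/81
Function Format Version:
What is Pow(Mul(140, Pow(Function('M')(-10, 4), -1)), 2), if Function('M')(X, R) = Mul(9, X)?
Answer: Rational(196, 81) ≈ 2.4198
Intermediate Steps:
Pow(Mul(140, Pow(Function('M')(-10, 4), -1)), 2) = Pow(Mul(140, Pow(Mul(9, -10), -1)), 2) = Pow(Mul(140, Pow(-90, -1)), 2) = Pow(Mul(140, Rational(-1, 90)), 2) = Pow(Rational(-14, 9), 2) = Rational(196, 81)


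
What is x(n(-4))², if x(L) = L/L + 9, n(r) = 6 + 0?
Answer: 100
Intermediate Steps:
n(r) = 6
x(L) = 10 (x(L) = 1 + 9 = 10)
x(n(-4))² = 10² = 100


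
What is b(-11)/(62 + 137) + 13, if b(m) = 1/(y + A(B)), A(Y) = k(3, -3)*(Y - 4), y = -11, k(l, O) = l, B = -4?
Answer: 90544/6965 ≈ 13.000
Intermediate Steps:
A(Y) = -12 + 3*Y (A(Y) = 3*(Y - 4) = 3*(-4 + Y) = -12 + 3*Y)
b(m) = -1/35 (b(m) = 1/(-11 + (-12 + 3*(-4))) = 1/(-11 + (-12 - 12)) = 1/(-11 - 24) = 1/(-35) = -1/35)
b(-11)/(62 + 137) + 13 = -1/35/(62 + 137) + 13 = -1/35/199 + 13 = (1/199)*(-1/35) + 13 = -1/6965 + 13 = 90544/6965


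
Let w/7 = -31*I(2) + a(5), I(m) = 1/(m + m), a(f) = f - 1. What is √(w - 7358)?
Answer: I*√29537/2 ≈ 85.932*I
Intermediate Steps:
a(f) = -1 + f
I(m) = 1/(2*m)
w = -105/4 (w = 7*(-31/(2*2) + (-1 + 5)) = 7*(-31/(2*2) + 4) = 7*(-31*¼ + 4) = 7*(-31/4 + 4) = 7*(-15/4) = -105/4 ≈ -26.250)
√(w - 7358) = √(-105/4 - 7358) = √(-29537/4) = I*√29537/2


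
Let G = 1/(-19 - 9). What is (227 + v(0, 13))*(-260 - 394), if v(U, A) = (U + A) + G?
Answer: -2197113/14 ≈ -1.5694e+5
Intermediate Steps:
G = -1/28 (G = 1/(-28) = -1/28 ≈ -0.035714)
v(U, A) = -1/28 + A + U (v(U, A) = (U + A) - 1/28 = (A + U) - 1/28 = -1/28 + A + U)
(227 + v(0, 13))*(-260 - 394) = (227 + (-1/28 + 13 + 0))*(-260 - 394) = (227 + 363/28)*(-654) = (6719/28)*(-654) = -2197113/14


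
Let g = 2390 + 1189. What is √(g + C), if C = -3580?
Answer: I ≈ 1.0*I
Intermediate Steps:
g = 3579
√(g + C) = √(3579 - 3580) = √(-1) = I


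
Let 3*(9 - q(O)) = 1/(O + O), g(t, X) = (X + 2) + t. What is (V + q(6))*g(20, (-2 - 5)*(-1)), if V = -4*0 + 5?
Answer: 14587/36 ≈ 405.19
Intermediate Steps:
g(t, X) = 2 + X + t (g(t, X) = (2 + X) + t = 2 + X + t)
q(O) = 9 - 1/(6*O) (q(O) = 9 - 1/(3*(O + O)) = 9 - 1/(2*O)/3 = 9 - 1/(6*O))
V = 5 (V = 0 + 5 = 5)
(V + q(6))*g(20, (-2 - 5)*(-1)) = (5 + (9 - ⅙/6))*(2 + (-2 - 5)*(-1) + 20) = (5 + (9 - ⅙*⅙))*(2 - 7*(-1) + 20) = (5 + (9 - 1/36))*(2 + 7 + 20) = (5 + 323/36)*29 = (503/36)*29 = 14587/36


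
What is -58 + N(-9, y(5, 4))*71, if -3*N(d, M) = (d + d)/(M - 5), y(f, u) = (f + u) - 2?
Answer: 155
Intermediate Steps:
y(f, u) = -2 + f + u
N(d, M) = -2*d/(3*(-5 + M)) (N(d, M) = -(d + d)/(3*(M - 5)) = -2*d/(3*(-5 + M)))
-58 + N(-9, y(5, 4))*71 = -58 - 2*(-9)/(-15 + 3*(-2 + 5 + 4))*71 = -58 - 2*(-9)/(-15 + 3*7)*71 = -58 - 2*(-9)/(-15 + 21)*71 = -58 - 2*(-9)/6*71 = -58 - 2*(-9)*⅙*71 = -58 + 3*71 = -58 + 213 = 155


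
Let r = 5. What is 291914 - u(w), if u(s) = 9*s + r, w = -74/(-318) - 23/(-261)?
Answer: 448659695/1537 ≈ 2.9191e+5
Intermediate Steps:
w = 4438/13833 (w = -74*(-1/318) - 23*(-1/261) = 37/159 + 23/261 = 4438/13833 ≈ 0.32083)
u(s) = 5 + 9*s (u(s) = 9*s + 5 = 5 + 9*s)
291914 - u(w) = 291914 - (5 + 9*(4438/13833)) = 291914 - (5 + 4438/1537) = 291914 - 1*12123/1537 = 291914 - 12123/1537 = 448659695/1537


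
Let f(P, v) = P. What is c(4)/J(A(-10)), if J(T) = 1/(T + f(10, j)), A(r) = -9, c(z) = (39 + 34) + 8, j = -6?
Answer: 81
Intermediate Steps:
c(z) = 81 (c(z) = 73 + 8 = 81)
J(T) = 1/(10 + T) (J(T) = 1/(T + 10) = 1/(10 + T))
c(4)/J(A(-10)) = 81/(1/(10 - 9)) = 81/(1/1) = 81/1 = 81*1 = 81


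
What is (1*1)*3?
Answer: 3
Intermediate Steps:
(1*1)*3 = 1*3 = 3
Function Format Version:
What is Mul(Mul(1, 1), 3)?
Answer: 3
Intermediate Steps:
Mul(Mul(1, 1), 3) = Mul(1, 3) = 3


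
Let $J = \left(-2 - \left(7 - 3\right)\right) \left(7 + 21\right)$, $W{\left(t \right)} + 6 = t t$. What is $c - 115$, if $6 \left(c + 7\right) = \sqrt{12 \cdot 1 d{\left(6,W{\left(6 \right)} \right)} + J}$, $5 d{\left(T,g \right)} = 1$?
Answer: $-122 + \frac{i \sqrt{115}}{5} \approx -122.0 + 2.1448 i$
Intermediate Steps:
$W{\left(t \right)} = -6 + t^{2}$ ($W{\left(t \right)} = -6 + t t = -6 + t^{2}$)
$d{\left(T,g \right)} = \frac{1}{5}$ ($d{\left(T,g \right)} = \frac{1}{5} \cdot 1 = \frac{1}{5}$)
$J = -168$ ($J = \left(-2 - 4\right) 28 = \left(-6\right) 28 = -168$)
$c = -7 + \frac{i \sqrt{115}}{5}$ ($c = -7 + \frac{\sqrt{12 \cdot 1 \cdot \frac{1}{5} - 168}}{6} = -7 + \frac{\sqrt{12 \cdot \frac{1}{5} - 168}}{6} = -7 + \frac{\sqrt{\frac{12}{5} - 168}}{6} = -7 + \frac{\sqrt{- \frac{828}{5}}}{6} = -7 + \frac{\frac{6}{5} i \sqrt{115}}{6} = -7 + \frac{i \sqrt{115}}{5} \approx -7.0 + 2.1448 i$)
$c - 115 = \left(-7 + \frac{i \sqrt{115}}{5}\right) - 115 = -122 + \frac{i \sqrt{115}}{5}$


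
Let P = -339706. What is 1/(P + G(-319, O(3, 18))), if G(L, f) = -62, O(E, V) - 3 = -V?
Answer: -1/339768 ≈ -2.9432e-6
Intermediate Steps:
O(E, V) = 3 - V
1/(P + G(-319, O(3, 18))) = 1/(-339706 - 62) = 1/(-339768) = -1/339768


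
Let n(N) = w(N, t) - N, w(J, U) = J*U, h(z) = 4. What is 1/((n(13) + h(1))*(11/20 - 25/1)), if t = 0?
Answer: 20/4401 ≈ 0.0045444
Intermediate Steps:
n(N) = -N (n(N) = N*0 - N = 0 - N = -N)
1/((n(13) + h(1))*(11/20 - 25/1)) = 1/((-1*13 + 4)*(11/20 - 25/1)) = 1/((-13 + 4)*(11*(1/20) - 25*1)) = 1/(-9*(11/20 - 25)) = 1/(-9*(-489/20)) = 1/(4401/20) = 20/4401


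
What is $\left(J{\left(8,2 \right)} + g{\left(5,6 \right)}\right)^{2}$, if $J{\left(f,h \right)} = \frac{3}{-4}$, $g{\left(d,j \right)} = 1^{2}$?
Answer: $\frac{1}{16} \approx 0.0625$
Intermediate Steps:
$g{\left(d,j \right)} = 1$
$J{\left(f,h \right)} = - \frac{3}{4}$ ($J{\left(f,h \right)} = 3 \left(- \frac{1}{4}\right) = - \frac{3}{4}$)
$\left(J{\left(8,2 \right)} + g{\left(5,6 \right)}\right)^{2} = \left(- \frac{3}{4} + 1\right)^{2} = \left(\frac{1}{4}\right)^{2} = \frac{1}{16}$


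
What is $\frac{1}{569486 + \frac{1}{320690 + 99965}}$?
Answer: $\frac{420655}{239557133331} \approx 1.756 \cdot 10^{-6}$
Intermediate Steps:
$\frac{1}{569486 + \frac{1}{320690 + 99965}} = \frac{1}{569486 + \frac{1}{420655}} = \frac{1}{\frac{239557133331}{420655}} = \frac{420655}{239557133331}$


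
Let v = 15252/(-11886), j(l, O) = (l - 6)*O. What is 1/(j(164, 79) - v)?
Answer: 1981/24729384 ≈ 8.0107e-5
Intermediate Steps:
j(l, O) = O*(-6 + l) (j(l, O) = (-6 + l)*O = O*(-6 + l))
v = -2542/1981 (v = 15252*(-1/11886) = -2542/1981 ≈ -1.2832)
1/(j(164, 79) - v) = 1/(79*(-6 + 164) - 1*(-2542/1981)) = 1/(79*158 + 2542/1981) = 1/(12482 + 2542/1981) = 1/(24729384/1981) = 1981/24729384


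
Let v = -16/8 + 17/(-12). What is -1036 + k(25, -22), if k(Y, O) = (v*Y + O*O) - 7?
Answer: -7733/12 ≈ -644.42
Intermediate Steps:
v = -41/12 (v = -16*1/8 + 17*(-1/12) = -2 - 17/12 = -41/12 ≈ -3.4167)
k(Y, O) = -7 + O**2 - 41*Y/12 (k(Y, O) = (-41*Y/12 + O*O) - 7 = (-41*Y/12 + O**2) - 7 = (O**2 - 41*Y/12) - 7 = -7 + O**2 - 41*Y/12)
-1036 + k(25, -22) = -1036 + (-7 + (-22)**2 - 41/12*25) = -1036 + (-7 + 484 - 1025/12) = -1036 + 4699/12 = -7733/12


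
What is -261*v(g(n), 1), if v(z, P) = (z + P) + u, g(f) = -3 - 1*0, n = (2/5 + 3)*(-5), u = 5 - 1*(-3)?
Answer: -1566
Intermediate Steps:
u = 8 (u = 5 + 3 = 8)
n = -17 (n = (2*(1/5) + 3)*(-5) = (2/5 + 3)*(-5) = (17/5)*(-5) = -17)
g(f) = -3 (g(f) = -3 + 0 = -3)
v(z, P) = 8 + P + z (v(z, P) = (z + P) + 8 = (P + z) + 8 = 8 + P + z)
-261*v(g(n), 1) = -261*(8 + 1 - 3) = -261*6 = -1566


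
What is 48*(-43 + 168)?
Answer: 6000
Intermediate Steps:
48*(-43 + 168) = 48*125 = 6000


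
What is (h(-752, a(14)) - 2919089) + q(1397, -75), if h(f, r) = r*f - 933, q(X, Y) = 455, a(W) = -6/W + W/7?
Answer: -20445241/7 ≈ -2.9207e+6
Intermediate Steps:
a(W) = -6/W + W/7 (a(W) = -6/W + W*(⅐) = -6/W + W/7)
h(f, r) = -933 + f*r (h(f, r) = f*r - 933 = -933 + f*r)
(h(-752, a(14)) - 2919089) + q(1397, -75) = ((-933 - 752*(-6/14 + (⅐)*14)) - 2919089) + 455 = ((-933 - 752*(-6*1/14 + 2)) - 2919089) + 455 = ((-933 - 752*(-3/7 + 2)) - 2919089) + 455 = ((-933 - 752*11/7) - 2919089) + 455 = ((-933 - 8272/7) - 2919089) + 455 = (-14803/7 - 2919089) + 455 = -20448426/7 + 455 = -20445241/7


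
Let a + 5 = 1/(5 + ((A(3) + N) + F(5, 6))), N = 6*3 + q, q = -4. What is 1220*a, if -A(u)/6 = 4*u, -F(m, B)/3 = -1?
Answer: -30622/5 ≈ -6124.4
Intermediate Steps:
F(m, B) = 3 (F(m, B) = -3*(-1) = 3)
N = 14 (N = 6*3 - 4 = 18 - 4 = 14)
A(u) = -24*u
a = -251/50 (a = -5 + 1/(5 + ((-24*3 + 14) + 3)) = -5 + 1/(5 + ((-72 + 14) + 3)) = -5 + 1/(5 + (-58 + 3)) = -5 + 1/(5 - 55) = -5 + 1/(-50) = -5 - 1/50 = -251/50 ≈ -5.0200)
1220*a = 1220*(-251/50) = -30622/5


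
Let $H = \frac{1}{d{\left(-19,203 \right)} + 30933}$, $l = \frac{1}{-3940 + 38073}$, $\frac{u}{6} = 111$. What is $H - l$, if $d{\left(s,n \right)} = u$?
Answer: $\frac{2534}{1078568667} \approx 2.3494 \cdot 10^{-6}$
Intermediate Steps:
$u = 666$ ($u = 6 \cdot 111 = 666$)
$l = \frac{1}{34133} \approx 2.9297 \cdot 10^{-5}$
$d{\left(s,n \right)} = 666$
$H = \frac{1}{31599}$ ($H = \frac{1}{666 + 30933} = \frac{1}{31599} \approx 3.1647 \cdot 10^{-5}$)
$H - l = \frac{1}{31599} - \frac{1}{34133} = \frac{2534}{1078568667}$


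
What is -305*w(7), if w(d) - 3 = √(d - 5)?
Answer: -915 - 305*√2 ≈ -1346.3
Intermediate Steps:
w(d) = 3 + √(-5 + d) (w(d) = 3 + √(d - 5) = 3 + √(-5 + d))
-305*w(7) = -305*(3 + √(-5 + 7)) = -305*(3 + √2) = -915 - 305*√2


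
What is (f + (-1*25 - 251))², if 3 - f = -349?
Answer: 5776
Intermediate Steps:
f = 352 (f = 3 - 1*(-349) = 3 + 349 = 352)
(f + (-1*25 - 251))² = (352 + (-1*25 - 251))² = (352 + (-25 - 251))² = (352 - 276)² = 76² = 5776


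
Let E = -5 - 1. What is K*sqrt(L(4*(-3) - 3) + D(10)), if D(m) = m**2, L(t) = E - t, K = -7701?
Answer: -7701*sqrt(109) ≈ -80401.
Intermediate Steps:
E = -6
L(t) = -6 - t
K*sqrt(L(4*(-3) - 3) + D(10)) = -7701*sqrt((-6 - (4*(-3) - 3)) + 10**2) = -7701*sqrt((-6 - (-12 - 3)) + 100) = -7701*sqrt((-6 - 1*(-15)) + 100) = -7701*sqrt((-6 + 15) + 100) = -7701*sqrt(9 + 100) = -7701*sqrt(109)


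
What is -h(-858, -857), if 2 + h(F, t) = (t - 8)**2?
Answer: -748223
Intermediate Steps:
h(F, t) = -2 + (-8 + t)**2 (h(F, t) = -2 + (t - 8)**2 = -2 + (-8 + t)**2)
-h(-858, -857) = -(-2 + (-8 - 857)**2) = -(-2 + (-865)**2) = -(-2 + 748225) = -1*748223 = -748223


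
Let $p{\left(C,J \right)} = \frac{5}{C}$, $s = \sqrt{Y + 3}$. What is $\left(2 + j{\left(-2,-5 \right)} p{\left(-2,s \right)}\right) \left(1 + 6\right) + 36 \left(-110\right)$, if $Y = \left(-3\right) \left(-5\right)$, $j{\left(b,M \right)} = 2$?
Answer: $-3981$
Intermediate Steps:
$Y = 15$
$s = 3 \sqrt{2}$ ($s = \sqrt{15 + 3} = \sqrt{18} = 3 \sqrt{2} \approx 4.2426$)
$\left(2 + j{\left(-2,-5 \right)} p{\left(-2,s \right)}\right) \left(1 + 6\right) + 36 \left(-110\right) = \left(2 + 2 \frac{5}{-2}\right) \left(1 + 6\right) + 36 \left(-110\right) = \left(2 + 2 \cdot 5 \left(- \frac{1}{2}\right)\right) 7 - 3960 = \left(2 + 2 \left(- \frac{5}{2}\right)\right) 7 - 3960 = \left(2 - 5\right) 7 - 3960 = \left(-3\right) 7 - 3960 = -21 - 3960 = -3981$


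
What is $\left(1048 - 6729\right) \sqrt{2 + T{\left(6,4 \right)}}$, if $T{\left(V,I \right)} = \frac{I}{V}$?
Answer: $- \frac{11362 \sqrt{6}}{3} \approx -9277.0$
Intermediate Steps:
$\left(1048 - 6729\right) \sqrt{2 + T{\left(6,4 \right)}} = \left(1048 - 6729\right) \sqrt{2 + \frac{4}{6}} = \left(1048 - 6729\right) \sqrt{2 + 4 \cdot \frac{1}{6}} = - 5681 \sqrt{2 + \frac{2}{3}} = - 5681 \sqrt{\frac{8}{3}} = - 5681 \frac{2 \sqrt{6}}{3} = - \frac{11362 \sqrt{6}}{3}$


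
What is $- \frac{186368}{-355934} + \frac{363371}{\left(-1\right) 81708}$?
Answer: $- \frac{57054168485}{14541327636} \approx -3.9236$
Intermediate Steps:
$- \frac{186368}{-355934} + \frac{363371}{\left(-1\right) 81708} = \left(-186368\right) \left(- \frac{1}{355934}\right) + \frac{363371}{-81708} = \frac{93184}{177967} + 363371 \left(- \frac{1}{81708}\right) = \frac{93184}{177967} - \frac{363371}{81708} = - \frac{57054168485}{14541327636}$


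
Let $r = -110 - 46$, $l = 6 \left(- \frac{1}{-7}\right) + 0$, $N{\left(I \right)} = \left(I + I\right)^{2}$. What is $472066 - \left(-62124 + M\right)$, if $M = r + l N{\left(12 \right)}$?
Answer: $\frac{3736966}{7} \approx 5.3385 \cdot 10^{5}$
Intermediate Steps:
$N{\left(I \right)} = 4 I^{2}$ ($N{\left(I \right)} = \left(2 I\right)^{2} = 4 I^{2}$)
$l = \frac{6}{7}$ ($l = 6 \left(\left(-1\right) \left(- \frac{1}{7}\right)\right) + 0 = 6 \cdot \frac{1}{7} + 0 = \frac{6}{7} + 0 = \frac{6}{7} \approx 0.85714$)
$r = -156$ ($r = -110 - 46 = -156$)
$M = \frac{2364}{7}$ ($M = -156 + \frac{6 \cdot 4 \cdot 12^{2}}{7} = -156 + \frac{6 \cdot 4 \cdot 144}{7} = -156 + \frac{6}{7} \cdot 576 = -156 + \frac{3456}{7} = \frac{2364}{7} \approx 337.71$)
$472066 - \left(-62124 + M\right) = 472066 + \left(62124 - \frac{2364}{7}\right) = 472066 + \frac{432504}{7} = \frac{3736966}{7}$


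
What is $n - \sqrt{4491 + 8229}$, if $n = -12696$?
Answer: $-12696 - 4 \sqrt{795} \approx -12809.0$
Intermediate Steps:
$n - \sqrt{4491 + 8229} = -12696 - \sqrt{4491 + 8229} = -12696 - \sqrt{12720} = -12696 - 4 \sqrt{795}$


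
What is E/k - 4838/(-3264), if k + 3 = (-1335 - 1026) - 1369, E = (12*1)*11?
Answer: 8814703/6092256 ≈ 1.4469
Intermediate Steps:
E = 132 (E = 12*11 = 132)
k = -3733 (k = -3 + ((-1335 - 1026) - 1369) = -3 + (-2361 - 1369) = -3 - 3730 = -3733)
E/k - 4838/(-3264) = 132/(-3733) - 4838/(-3264) = 132*(-1/3733) - 4838*(-1/3264) = -132/3733 + 2419/1632 = 8814703/6092256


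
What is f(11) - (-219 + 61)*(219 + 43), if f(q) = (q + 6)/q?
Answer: 455373/11 ≈ 41398.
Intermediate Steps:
f(q) = (6 + q)/q
f(11) - (-219 + 61)*(219 + 43) = (6 + 11)/11 - (-219 + 61)*(219 + 43) = (1/11)*17 - (-158)*262 = 17/11 - 1*(-41396) = 17/11 + 41396 = 455373/11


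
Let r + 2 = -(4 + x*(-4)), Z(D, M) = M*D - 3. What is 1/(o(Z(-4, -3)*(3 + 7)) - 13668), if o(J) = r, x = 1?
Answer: -1/13670 ≈ -7.3153e-5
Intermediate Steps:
Z(D, M) = -3 + D*M (Z(D, M) = D*M - 3 = -3 + D*M)
r = -2 (r = -2 - (4 + 1*(-4)) = -2 - (4 - 4) = -2 - 1*0 = -2 + 0 = -2)
o(J) = -2
1/(o(Z(-4, -3)*(3 + 7)) - 13668) = 1/(-2 - 13668) = 1/(-13670) = -1/13670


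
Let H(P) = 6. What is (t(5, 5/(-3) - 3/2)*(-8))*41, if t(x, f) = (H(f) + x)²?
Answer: -39688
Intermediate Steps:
t(x, f) = (6 + x)²
(t(5, 5/(-3) - 3/2)*(-8))*41 = ((6 + 5)²*(-8))*41 = (11²*(-8))*41 = (121*(-8))*41 = -968*41 = -39688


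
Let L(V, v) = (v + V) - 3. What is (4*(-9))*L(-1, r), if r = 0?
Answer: 144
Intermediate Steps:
L(V, v) = -3 + V + v (L(V, v) = (V + v) - 3 = -3 + V + v)
(4*(-9))*L(-1, r) = (4*(-9))*(-3 - 1 + 0) = -36*(-4) = 144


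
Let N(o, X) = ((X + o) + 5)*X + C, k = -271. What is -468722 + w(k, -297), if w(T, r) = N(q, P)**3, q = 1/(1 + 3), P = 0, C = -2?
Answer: -468730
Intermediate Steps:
q = 1/4 ≈ 0.25000
N(o, X) = -2 + X*(5 + X + o) (N(o, X) = ((X + o) + 5)*X - 2 = (5 + X + o)*X - 2 = X*(5 + X + o) - 2 = -2 + X*(5 + X + o))
w(T, r) = -8 (w(T, r) = (-2 + 0**2 + 5*0 + 0*(1/4))**3 = (-2 + 0 + 0 + 0)**3 = (-2)**3 = -8)
-468722 + w(k, -297) = -468722 - 8 = -468730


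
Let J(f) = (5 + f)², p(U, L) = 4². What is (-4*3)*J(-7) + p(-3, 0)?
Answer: -32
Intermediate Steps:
p(U, L) = 16
(-4*3)*J(-7) + p(-3, 0) = (-4*3)*(5 - 7)² + 16 = -12*(-2)² + 16 = -12*4 + 16 = -48 + 16 = -32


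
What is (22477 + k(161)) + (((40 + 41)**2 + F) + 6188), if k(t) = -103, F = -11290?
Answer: 23833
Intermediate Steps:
(22477 + k(161)) + (((40 + 41)**2 + F) + 6188) = (22477 - 103) + (((40 + 41)**2 - 11290) + 6188) = 22374 + ((81**2 - 11290) + 6188) = 22374 + ((6561 - 11290) + 6188) = 22374 + (-4729 + 6188) = 22374 + 1459 = 23833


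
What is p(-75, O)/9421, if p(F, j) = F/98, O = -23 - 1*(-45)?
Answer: -75/923258 ≈ -8.1234e-5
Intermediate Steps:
O = 22 (O = -23 + 45 = 22)
p(F, j) = F/98 (p(F, j) = F*(1/98) = F/98)
p(-75, O)/9421 = ((1/98)*(-75))/9421 = -75/98*1/9421 = -75/923258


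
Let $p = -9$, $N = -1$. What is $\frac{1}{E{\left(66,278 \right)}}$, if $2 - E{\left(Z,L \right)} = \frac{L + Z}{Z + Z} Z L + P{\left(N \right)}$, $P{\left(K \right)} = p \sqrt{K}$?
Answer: $- \frac{15938}{762059559} - \frac{i}{254019853} \approx -2.0914 \cdot 10^{-5} - 3.9367 \cdot 10^{-9} i$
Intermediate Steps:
$P{\left(K \right)} = - 9 \sqrt{K}$
$E{\left(Z,L \right)} = 2 + 9 i - L \left(\frac{L}{2} + \frac{Z}{2}\right)$ ($E{\left(Z,L \right)} = 2 - \left(\frac{L + Z}{Z + Z} Z L - 9 \sqrt{-1}\right) = 2 - \left(\frac{L + Z}{2 Z} Z L - 9 i\right) = 2 - \left(\left(\frac{L}{2} + \frac{Z}{2}\right) L - 9 i\right) = 2 - \left(L \left(\frac{L}{2} + \frac{Z}{2}\right) - 9 i\right) = 2 - \left(- 9 i + L \left(\frac{L}{2} + \frac{Z}{2}\right)\right) = 2 + 9 i - L \left(\frac{L}{2} + \frac{Z}{2}\right)$)
$\frac{1}{E{\left(66,278 \right)}} = \frac{1}{2 + 9 i - \frac{278^{2}}{2} - 139 \cdot 66} = \frac{1}{2 + 9 i - 38642 - 9174} = \frac{1}{-47814 + 9 i} = \frac{-47814 - 9 i}{2286178677}$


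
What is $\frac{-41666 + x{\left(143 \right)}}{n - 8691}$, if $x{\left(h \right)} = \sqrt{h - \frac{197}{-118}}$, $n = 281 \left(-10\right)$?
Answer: $\frac{41666}{11501} - \frac{\sqrt{2014378}}{1357118} \approx 3.6218$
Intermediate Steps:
$n = -2810$
$x{\left(h \right)} = \sqrt{\frac{197}{118} + h}$ ($x{\left(h \right)} = \sqrt{h - - \frac{197}{118}} = \sqrt{h + \frac{197}{118}} = \sqrt{\frac{197}{118} + h}$)
$\frac{-41666 + x{\left(143 \right)}}{n - 8691} = \frac{-41666 + \frac{\sqrt{23246 + 13924 \cdot 143}}{118}}{-2810 - 8691} = \frac{-41666 + \frac{\sqrt{23246 + 1991132}}{118}}{-11501} = \left(-41666 + \frac{\sqrt{2014378}}{118}\right) \left(- \frac{1}{11501}\right) = \frac{41666}{11501} - \frac{\sqrt{2014378}}{1357118}$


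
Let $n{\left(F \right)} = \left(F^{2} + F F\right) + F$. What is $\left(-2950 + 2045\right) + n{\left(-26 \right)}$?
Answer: $421$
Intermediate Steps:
$n{\left(F \right)} = F + 2 F^{2}$ ($n{\left(F \right)} = \left(F^{2} + F^{2}\right) + F = 2 F^{2} + F = F + 2 F^{2}$)
$\left(-2950 + 2045\right) + n{\left(-26 \right)} = \left(-2950 + 2045\right) - 26 \left(1 + 2 \left(-26\right)\right) = -905 - 26 \left(1 - 52\right) = -905 - -1326 = -905 + 1326 = 421$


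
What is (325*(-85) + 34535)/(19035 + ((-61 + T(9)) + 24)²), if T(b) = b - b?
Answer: 3455/10202 ≈ 0.33866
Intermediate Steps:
T(b) = 0
(325*(-85) + 34535)/(19035 + ((-61 + T(9)) + 24)²) = (325*(-85) + 34535)/(19035 + ((-61 + 0) + 24)²) = (-27625 + 34535)/(19035 + (-61 + 24)²) = 6910/(19035 + (-37)²) = 6910/(19035 + 1369) = 6910/20404 = 6910*(1/20404) = 3455/10202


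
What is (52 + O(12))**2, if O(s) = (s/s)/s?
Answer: 390625/144 ≈ 2712.7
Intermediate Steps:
O(s) = 1/s
(52 + O(12))**2 = (52 + 1/12)**2 = (625/12)**2 = 390625/144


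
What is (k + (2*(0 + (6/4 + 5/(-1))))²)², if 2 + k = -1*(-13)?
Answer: 3600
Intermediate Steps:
k = 11 (k = -2 - 1*(-13) = -2 + 13 = 11)
(k + (2*(0 + (6/4 + 5/(-1))))²)² = (11 + (2*(0 + (6/4 + 5/(-1))))²)² = (11 + (2*(0 + (6*(¼) + 5*(-1))))²)² = (11 + (2*(0 + (3/2 - 5)))²)² = (11 + (2*(0 - 7/2))²)² = (11 + (2*(-7/2))²)² = (11 + (-7)²)² = (11 + 49)² = 60² = 3600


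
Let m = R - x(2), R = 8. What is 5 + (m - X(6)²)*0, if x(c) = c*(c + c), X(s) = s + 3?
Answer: 5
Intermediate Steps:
X(s) = 3 + s
x(c) = 2*c² (x(c) = c*(2*c) = 2*c²)
m = 0 (m = 8 - 2*2² = 8 - 2*4 = 8 - 1*8 = 8 - 8 = 0)
5 + (m - X(6)²)*0 = 5 + (0 - (3 + 6)²)*0 = 5 + (0 - 1*9²)*0 = 5 + (0 - 1*81)*0 = 5 + (0 - 81)*0 = 5 - 81*0 = 5 + 0 = 5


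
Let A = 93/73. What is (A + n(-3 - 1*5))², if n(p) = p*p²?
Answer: 1390022089/5329 ≈ 2.6084e+5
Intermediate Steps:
n(p) = p³
A = 93/73 (A = 93*(1/73) = 93/73 ≈ 1.2740)
(A + n(-3 - 1*5))² = (93/73 + (-3 - 1*5)³)² = (93/73 + (-3 - 5)³)² = (93/73 + (-8)³)² = (93/73 - 512)² = (-37283/73)² = 1390022089/5329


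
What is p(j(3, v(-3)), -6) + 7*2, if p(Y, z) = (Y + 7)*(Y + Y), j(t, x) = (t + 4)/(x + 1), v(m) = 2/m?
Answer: 1190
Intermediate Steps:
j(t, x) = (4 + t)/(1 + x)
p(Y, z) = 2*Y*(7 + Y) (p(Y, z) = (7 + Y)*(2*Y) = 2*Y*(7 + Y))
p(j(3, v(-3)), -6) + 7*2 = 2*((4 + 3)/(1 + 2/(-3)))*(7 + (4 + 3)/(1 + 2/(-3))) + 7*2 = 2*(7/(1 + 2*(-1/3)))*(7 + 7/(1 + 2*(-1/3))) + 14 = 2*(7/(1 - 2/3))*(7 + 7/(1 - 2/3)) + 14 = 2*(7/(1/3))*(7 + 7/(1/3)) + 14 = 2*(3*7)*(7 + 3*7) + 14 = 2*21*(7 + 21) + 14 = 2*21*28 + 14 = 1176 + 14 = 1190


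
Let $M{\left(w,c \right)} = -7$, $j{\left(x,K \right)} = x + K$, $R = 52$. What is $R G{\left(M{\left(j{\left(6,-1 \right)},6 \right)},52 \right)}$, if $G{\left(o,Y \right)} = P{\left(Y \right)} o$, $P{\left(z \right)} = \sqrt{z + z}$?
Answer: $- 728 \sqrt{26} \approx -3712.1$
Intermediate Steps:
$j{\left(x,K \right)} = K + x$
$P{\left(z \right)} = \sqrt{2} \sqrt{z}$ ($P{\left(z \right)} = \sqrt{2 z} = \sqrt{2} \sqrt{z}$)
$G{\left(o,Y \right)} = o \sqrt{2} \sqrt{Y}$ ($G{\left(o,Y \right)} = \sqrt{2} \sqrt{Y} o = o \sqrt{2} \sqrt{Y}$)
$R G{\left(M{\left(j{\left(6,-1 \right)},6 \right)},52 \right)} = 52 \left(- 7 \sqrt{2} \sqrt{52}\right) = 52 \left(- 7 \sqrt{2} \cdot 2 \sqrt{13}\right) = 52 \left(- 14 \sqrt{26}\right) = - 728 \sqrt{26}$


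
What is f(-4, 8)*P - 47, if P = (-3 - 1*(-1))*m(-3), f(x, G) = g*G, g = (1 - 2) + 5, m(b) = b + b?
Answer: 337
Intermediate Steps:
m(b) = 2*b
g = 4 (g = -1 + 5 = 4)
f(x, G) = 4*G
P = 12 (P = (-3 - 1*(-1))*(2*(-3)) = (-3 + 1)*(-6) = -2*(-6) = 12)
f(-4, 8)*P - 47 = (4*8)*12 - 47 = 32*12 - 47 = 384 - 47 = 337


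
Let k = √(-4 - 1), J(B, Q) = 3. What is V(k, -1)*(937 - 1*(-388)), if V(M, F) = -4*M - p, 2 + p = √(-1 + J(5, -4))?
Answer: 2650 - 1325*√2 - 5300*I*√5 ≈ 776.17 - 11851.0*I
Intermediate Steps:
k = I*√5 (k = √(-5) = I*√5 ≈ 2.2361*I)
p = -2 + √2 (p = -2 + √(-1 + 3) = -2 + √2 ≈ -0.58579)
V(M, F) = 2 - √2 - 4*M (V(M, F) = -4*M - (-2 + √2) = -4*M + (2 - √2) = 2 - √2 - 4*M)
V(k, -1)*(937 - 1*(-388)) = (2 - √2 - 4*I*√5)*(937 - 1*(-388)) = (2 - √2 - 4*I*√5)*(937 + 388) = (2 - √2 - 4*I*√5)*1325 = 2650 - 1325*√2 - 5300*I*√5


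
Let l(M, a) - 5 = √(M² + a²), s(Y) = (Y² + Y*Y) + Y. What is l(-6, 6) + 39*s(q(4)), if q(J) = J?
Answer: 1409 + 6*√2 ≈ 1417.5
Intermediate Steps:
s(Y) = Y + 2*Y² (s(Y) = (Y² + Y²) + Y = 2*Y² + Y = Y + 2*Y²)
l(M, a) = 5 + √(M² + a²)
l(-6, 6) + 39*s(q(4)) = (5 + √((-6)² + 6²)) + 39*(4*(1 + 2*4)) = (5 + √(36 + 36)) + 39*(4*(1 + 8)) = (5 + √72) + 39*(4*9) = (5 + 6*√2) + 39*36 = (5 + 6*√2) + 1404 = 1409 + 6*√2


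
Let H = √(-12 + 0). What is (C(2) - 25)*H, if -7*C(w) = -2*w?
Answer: -342*I*√3/7 ≈ -84.623*I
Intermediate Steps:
C(w) = 2*w/7 (C(w) = -(-2)*w/7 = 2*w/7)
H = 2*I*√3 (H = √(-12) = 2*I*√3 ≈ 3.4641*I)
(C(2) - 25)*H = ((2/7)*2 - 25)*(2*I*√3) = (4/7 - 25)*(2*I*√3) = -342*I*√3/7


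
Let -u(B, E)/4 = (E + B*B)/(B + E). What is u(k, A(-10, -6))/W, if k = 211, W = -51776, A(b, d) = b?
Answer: 14837/867248 ≈ 0.017108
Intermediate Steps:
u(B, E) = -4*(E + B²)/(B + E) (u(B, E) = -4*(E + B*B)/(B + E) = -4*(E + B²)/(B + E))
u(k, A(-10, -6))/W = (4*(-1*(-10) - 1*211²)/(211 - 10))/(-51776) = (4*(10 - 1*44521)/201)*(-1/51776) = (4*(1/201)*(10 - 44521))*(-1/51776) = (4*(1/201)*(-44511))*(-1/51776) = -59348/67*(-1/51776) = 14837/867248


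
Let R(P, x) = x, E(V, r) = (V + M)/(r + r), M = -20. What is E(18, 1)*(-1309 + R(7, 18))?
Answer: 1291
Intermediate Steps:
E(V, r) = (-20 + V)/(2*r) (E(V, r) = (V - 20)/(r + r) = (-20 + V)/((2*r)) = (-20 + V)*(1/(2*r)) = (-20 + V)/(2*r))
E(18, 1)*(-1309 + R(7, 18)) = ((1/2)*(-20 + 18)/1)*(-1309 + 18) = ((1/2)*1*(-2))*(-1291) = -1*(-1291) = 1291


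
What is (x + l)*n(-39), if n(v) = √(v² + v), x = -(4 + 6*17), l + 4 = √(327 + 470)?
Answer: √1482*(-110 + √797) ≈ -3147.8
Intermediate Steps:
l = -4 + √797 (l = -4 + √(327 + 470) = -4 + √797 ≈ 24.231)
x = -106 (x = -(4 + 102) = -1*106 = -106)
n(v) = √(v + v²)
(x + l)*n(-39) = (-106 + (-4 + √797))*√(-39*(1 - 39)) = (-110 + √797)*√(-39*(-38)) = (-110 + √797)*√1482 = √1482*(-110 + √797)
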